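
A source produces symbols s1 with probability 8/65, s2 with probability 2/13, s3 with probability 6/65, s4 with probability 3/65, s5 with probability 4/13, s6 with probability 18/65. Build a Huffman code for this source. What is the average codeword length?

Repeatedly combine the two least-probable nodes; the expected code length is the sum of the merged weights.
merge 3/65 + 6/65 → 9/65
merge 8/65 + 9/65 → 17/65
merge 2/13 + 17/65 → 27/65
merge 18/65 + 4/13 → 38/65
merge 27/65 + 38/65 → 1
L = 9/65 + 17/65 + 27/65 + 38/65 + 1 = 12/5 = 2.4 bits/symbol.

2.4 bits/symbol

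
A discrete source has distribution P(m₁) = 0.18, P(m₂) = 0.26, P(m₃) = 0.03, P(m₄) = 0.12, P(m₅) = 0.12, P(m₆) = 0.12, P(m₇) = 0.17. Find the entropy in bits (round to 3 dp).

H = −Σ pᵢ log₂ pᵢ.
−0.18·log₂(0.18) = 0.4453
−0.26·log₂(0.26) = 0.5053
−0.03·log₂(0.03) = 0.1518
−0.12·log₂(0.12) = 0.3671
−0.12·log₂(0.12) = 0.3671
−0.12·log₂(0.12) = 0.3671
−0.17·log₂(0.17) = 0.4346
Sum ≈ 2.6382 → 2.638 bits.

2.638 bits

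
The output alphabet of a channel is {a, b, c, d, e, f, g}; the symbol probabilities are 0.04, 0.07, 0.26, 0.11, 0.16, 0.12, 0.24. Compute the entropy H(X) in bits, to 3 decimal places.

H = −Σ pᵢ log₂ pᵢ.
−0.04·log₂(0.04) = 0.1858
−0.07·log₂(0.07) = 0.2686
−0.26·log₂(0.26) = 0.5053
−0.11·log₂(0.11) = 0.3503
−0.16·log₂(0.16) = 0.4230
−0.12·log₂(0.12) = 0.3671
−0.24·log₂(0.24) = 0.4941
Sum ≈ 2.5941 → 2.594 bits.

2.594 bits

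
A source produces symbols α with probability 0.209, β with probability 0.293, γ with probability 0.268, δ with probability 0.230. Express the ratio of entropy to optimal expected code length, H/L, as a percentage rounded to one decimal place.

Entropy H = −Σ p log₂ p ≈ 1.9877 bits.
Huffman merges: 209/1000+23/100→439/1000; 67/250+293/1000→561/1000; 439/1000+561/1000→1. L = 2 ≈ 2.0000.
Efficiency = H/L = 1.9877/2.0000 = 99.4%.

99.4%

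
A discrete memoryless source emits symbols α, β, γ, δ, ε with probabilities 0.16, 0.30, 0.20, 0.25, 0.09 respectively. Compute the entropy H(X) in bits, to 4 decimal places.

2.2211 bits

H = −Σ pᵢ log₂ pᵢ.
−0.16·log₂(0.16) = 0.4230
−0.30·log₂(0.30) = 0.5211
−0.20·log₂(0.20) = 0.4644
−0.25·log₂(0.25) = 0.5000
−0.09·log₂(0.09) = 0.3127
Sum ≈ 2.2211 → 2.2211 bits.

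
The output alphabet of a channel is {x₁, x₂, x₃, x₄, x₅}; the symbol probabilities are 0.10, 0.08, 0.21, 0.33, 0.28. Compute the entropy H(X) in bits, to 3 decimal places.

2.139 bits

H = −Σ pᵢ log₂ pᵢ.
−0.10·log₂(0.10) = 0.3322
−0.08·log₂(0.08) = 0.2915
−0.21·log₂(0.21) = 0.4728
−0.33·log₂(0.33) = 0.5278
−0.28·log₂(0.28) = 0.5142
Sum ≈ 2.1386 → 2.139 bits.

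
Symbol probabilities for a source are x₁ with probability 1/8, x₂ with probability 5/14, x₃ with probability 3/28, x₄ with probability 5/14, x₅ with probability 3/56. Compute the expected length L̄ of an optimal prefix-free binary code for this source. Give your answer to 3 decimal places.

Repeatedly combine the two least-probable nodes; the expected code length is the sum of the merged weights.
merge 3/56 + 3/28 → 9/56
merge 1/8 + 9/56 → 2/7
merge 2/7 + 5/14 → 9/14
merge 5/14 + 9/14 → 1
L = 9/56 + 2/7 + 9/14 + 1 = 117/56 ≈ 2.089 bits/symbol.

2.089 bits/symbol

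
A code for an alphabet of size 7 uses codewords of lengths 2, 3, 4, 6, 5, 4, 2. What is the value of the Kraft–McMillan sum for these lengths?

0.796875

With common denominator 2^6 = 64: Σ 2^(−ℓᵢ) = 16/64 + 8/64 + 4/64 + 1/64 + 2/64 + 4/64 + 16/64 = 51/64 = 0.796875.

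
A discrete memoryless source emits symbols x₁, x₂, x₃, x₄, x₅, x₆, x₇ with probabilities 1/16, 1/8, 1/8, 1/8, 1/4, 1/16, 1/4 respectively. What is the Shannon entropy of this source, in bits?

Each probability is a power of 1/2, so log₂(1/p) is an integer.
H = Σ p·log₂(1/p) = 1/16·4 + 1/8·3 + 1/8·3 + 1/8·3 + 1/4·2 + 1/16·4 + 1/4·2 = 2.625 bits.

2.625 bits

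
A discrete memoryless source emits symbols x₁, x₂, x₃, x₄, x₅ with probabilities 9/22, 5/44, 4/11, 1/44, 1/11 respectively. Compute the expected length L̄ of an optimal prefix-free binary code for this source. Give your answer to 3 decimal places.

Repeatedly combine the two least-probable nodes; the expected code length is the sum of the merged weights.
merge 1/44 + 1/11 → 5/44
merge 5/44 + 5/44 → 5/22
merge 5/22 + 4/11 → 13/22
merge 9/22 + 13/22 → 1
L = 5/44 + 5/22 + 13/22 + 1 = 85/44 ≈ 1.932 bits/symbol.

1.932 bits/symbol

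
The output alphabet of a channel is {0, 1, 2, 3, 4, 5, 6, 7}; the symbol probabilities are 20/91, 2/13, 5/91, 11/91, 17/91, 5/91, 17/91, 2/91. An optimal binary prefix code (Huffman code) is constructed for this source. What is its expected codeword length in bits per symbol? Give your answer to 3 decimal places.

Repeatedly combine the two least-probable nodes; the expected code length is the sum of the merged weights.
merge 2/91 + 5/91 → 1/13
merge 5/91 + 1/13 → 12/91
merge 11/91 + 12/91 → 23/91
merge 2/13 + 17/91 → 31/91
merge 17/91 + 20/91 → 37/91
merge 23/91 + 31/91 → 54/91
merge 37/91 + 54/91 → 1
L = 1/13 + 12/91 + 23/91 + 31/91 + 37/91 + 54/91 + 1 = 255/91 ≈ 2.802 bits/symbol.

2.802 bits/symbol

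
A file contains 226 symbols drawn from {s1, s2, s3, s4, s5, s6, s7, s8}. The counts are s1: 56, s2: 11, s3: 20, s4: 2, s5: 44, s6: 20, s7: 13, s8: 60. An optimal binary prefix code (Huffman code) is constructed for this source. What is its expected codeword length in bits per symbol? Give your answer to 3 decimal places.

Probabilities are the counts divided by 226.
Repeatedly combine the two least-probable nodes; the expected code length is the sum of the merged weights.
merge 1/113 + 11/226 → 13/226
merge 13/226 + 13/226 → 13/113
merge 10/113 + 10/113 → 20/113
merge 13/113 + 20/113 → 33/113
merge 22/113 + 28/113 → 50/113
merge 30/113 + 33/113 → 63/113
merge 50/113 + 63/113 → 1
L = 13/226 + 13/113 + 20/113 + 33/113 + 50/113 + 63/113 + 1 = 597/226 ≈ 2.642 bits/symbol.

2.642 bits/symbol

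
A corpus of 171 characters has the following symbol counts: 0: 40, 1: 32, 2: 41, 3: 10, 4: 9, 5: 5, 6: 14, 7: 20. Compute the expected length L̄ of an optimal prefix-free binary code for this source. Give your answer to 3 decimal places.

Probabilities are the counts divided by 171.
Repeatedly combine the two least-probable nodes; the expected code length is the sum of the merged weights.
merge 5/171 + 1/19 → 14/171
merge 10/171 + 14/171 → 8/57
merge 14/171 + 20/171 → 34/171
merge 8/57 + 32/171 → 56/171
merge 34/171 + 40/171 → 74/171
merge 41/171 + 56/171 → 97/171
merge 74/171 + 97/171 → 1
L = 14/171 + 8/57 + 34/171 + 56/171 + 74/171 + 97/171 + 1 = 470/171 ≈ 2.749 bits/symbol.

2.749 bits/symbol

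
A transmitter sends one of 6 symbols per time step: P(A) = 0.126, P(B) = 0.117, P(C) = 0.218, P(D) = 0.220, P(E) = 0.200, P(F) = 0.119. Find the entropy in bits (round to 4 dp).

H = −Σ pᵢ log₂ pᵢ.
−0.126·log₂(0.126) = 0.3766
−0.117·log₂(0.117) = 0.3622
−0.218·log₂(0.218) = 0.4791
−0.220·log₂(0.220) = 0.4806
−0.200·log₂(0.200) = 0.4644
−0.119·log₂(0.119) = 0.3654
Sum ≈ 2.5282 → 2.5282 bits.

2.5282 bits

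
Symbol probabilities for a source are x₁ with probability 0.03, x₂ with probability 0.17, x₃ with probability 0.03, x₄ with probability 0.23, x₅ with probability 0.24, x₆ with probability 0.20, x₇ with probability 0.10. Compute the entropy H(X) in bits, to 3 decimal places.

2.517 bits

H = −Σ pᵢ log₂ pᵢ.
−0.03·log₂(0.03) = 0.1518
−0.17·log₂(0.17) = 0.4346
−0.03·log₂(0.03) = 0.1518
−0.23·log₂(0.23) = 0.4877
−0.24·log₂(0.24) = 0.4941
−0.20·log₂(0.20) = 0.4644
−0.10·log₂(0.10) = 0.3322
Sum ≈ 2.5165 → 2.517 bits.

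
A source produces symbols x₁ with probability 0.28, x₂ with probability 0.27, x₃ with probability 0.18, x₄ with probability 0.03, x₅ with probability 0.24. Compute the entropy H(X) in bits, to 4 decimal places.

H = −Σ pᵢ log₂ pᵢ.
−0.28·log₂(0.28) = 0.5142
−0.27·log₂(0.27) = 0.5100
−0.18·log₂(0.18) = 0.4453
−0.03·log₂(0.03) = 0.1518
−0.24·log₂(0.24) = 0.4941
Sum ≈ 2.1155 → 2.1155 bits.

2.1155 bits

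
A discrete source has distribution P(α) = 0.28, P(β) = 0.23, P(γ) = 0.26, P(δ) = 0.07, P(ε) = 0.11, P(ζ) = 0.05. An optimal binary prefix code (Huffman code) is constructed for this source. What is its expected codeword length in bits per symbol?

Repeatedly combine the two least-probable nodes; the expected code length is the sum of the merged weights.
merge 1/20 + 7/100 → 3/25
merge 11/100 + 3/25 → 23/100
merge 23/100 + 23/100 → 23/50
merge 13/50 + 7/25 → 27/50
merge 23/50 + 27/50 → 1
L = 3/25 + 23/100 + 23/50 + 27/50 + 1 = 47/20 = 2.35 bits/symbol.

2.35 bits/symbol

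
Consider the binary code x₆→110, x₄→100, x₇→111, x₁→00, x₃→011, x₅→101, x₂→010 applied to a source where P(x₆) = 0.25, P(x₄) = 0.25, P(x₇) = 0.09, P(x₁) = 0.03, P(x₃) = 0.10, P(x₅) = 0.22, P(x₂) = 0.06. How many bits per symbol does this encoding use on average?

2.97 bits/symbol

L̄ = Σ pᵢ·ℓᵢ = 0.25·3 + 0.25·3 + 0.09·3 + 0.03·2 + 0.10·3 + 0.22·3 + 0.06·3 = 2.97 bits/symbol.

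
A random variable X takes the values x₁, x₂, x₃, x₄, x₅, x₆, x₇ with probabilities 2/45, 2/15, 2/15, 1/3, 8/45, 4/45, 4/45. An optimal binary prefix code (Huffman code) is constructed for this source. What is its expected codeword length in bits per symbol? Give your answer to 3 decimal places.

Repeatedly combine the two least-probable nodes; the expected code length is the sum of the merged weights.
merge 2/45 + 4/45 → 2/15
merge 4/45 + 2/15 → 2/9
merge 2/15 + 2/15 → 4/15
merge 8/45 + 2/9 → 2/5
merge 4/15 + 1/3 → 3/5
merge 2/5 + 3/5 → 1
L = 2/15 + 2/9 + 4/15 + 2/5 + 3/5 + 1 = 118/45 ≈ 2.622 bits/symbol.

2.622 bits/symbol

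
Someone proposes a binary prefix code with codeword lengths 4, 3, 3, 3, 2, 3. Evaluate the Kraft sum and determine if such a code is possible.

With common denominator 2^4 = 16: Σ 2^(−ℓᵢ) = 1/16 + 2/16 + 2/16 + 2/16 + 4/16 + 2/16 = 13/16 = 0.8125.
Kraft's inequality requires Σ ≤ 1; here Σ = 0.8125 ≤ 1, so such a prefix code exists.

0.8125; yes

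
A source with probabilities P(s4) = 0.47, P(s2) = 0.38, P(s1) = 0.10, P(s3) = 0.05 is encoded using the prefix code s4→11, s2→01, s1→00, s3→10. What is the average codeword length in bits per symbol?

2 bits/symbol

L̄ = Σ pᵢ·ℓᵢ = 0.47·2 + 0.38·2 + 0.10·2 + 0.05·2 = 2 bits/symbol.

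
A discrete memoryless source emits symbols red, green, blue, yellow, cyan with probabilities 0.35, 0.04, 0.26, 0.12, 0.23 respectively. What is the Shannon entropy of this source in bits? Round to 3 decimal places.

H = −Σ pᵢ log₂ pᵢ.
−0.35·log₂(0.35) = 0.5301
−0.04·log₂(0.04) = 0.1858
−0.26·log₂(0.26) = 0.5053
−0.12·log₂(0.12) = 0.3671
−0.23·log₂(0.23) = 0.4877
Sum ≈ 2.0759 → 2.076 bits.

2.076 bits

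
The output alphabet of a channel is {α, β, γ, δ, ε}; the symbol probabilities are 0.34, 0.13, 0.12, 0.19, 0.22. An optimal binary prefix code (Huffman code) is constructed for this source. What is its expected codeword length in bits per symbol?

2.25 bits/symbol

Repeatedly combine the two least-probable nodes; the expected code length is the sum of the merged weights.
merge 3/25 + 13/100 → 1/4
merge 19/100 + 11/50 → 41/100
merge 1/4 + 17/50 → 59/100
merge 41/100 + 59/100 → 1
L = 1/4 + 41/100 + 59/100 + 1 = 9/4 = 2.25 bits/symbol.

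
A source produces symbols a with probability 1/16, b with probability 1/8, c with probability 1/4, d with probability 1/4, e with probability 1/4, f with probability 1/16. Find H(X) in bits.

Each probability is a power of 1/2, so log₂(1/p) is an integer.
H = Σ p·log₂(1/p) = 1/16·4 + 1/8·3 + 1/4·2 + 1/4·2 + 1/4·2 + 1/16·4 = 2.375 bits.

2.375 bits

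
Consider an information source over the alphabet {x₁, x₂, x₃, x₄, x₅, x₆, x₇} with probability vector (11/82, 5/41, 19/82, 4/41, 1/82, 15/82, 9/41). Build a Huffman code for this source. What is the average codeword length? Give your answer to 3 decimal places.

Repeatedly combine the two least-probable nodes; the expected code length is the sum of the merged weights.
merge 1/82 + 4/41 → 9/82
merge 9/82 + 5/41 → 19/82
merge 11/82 + 15/82 → 13/41
merge 9/41 + 19/82 → 37/82
merge 19/82 + 13/41 → 45/82
merge 37/82 + 45/82 → 1
L = 9/82 + 19/82 + 13/41 + 37/82 + 45/82 + 1 = 109/41 ≈ 2.659 bits/symbol.

2.659 bits/symbol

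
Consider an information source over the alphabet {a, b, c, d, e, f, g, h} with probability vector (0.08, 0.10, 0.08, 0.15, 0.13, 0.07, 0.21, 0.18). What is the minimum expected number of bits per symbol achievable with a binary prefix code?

2.94 bits/symbol

Repeatedly combine the two least-probable nodes; the expected code length is the sum of the merged weights.
merge 7/100 + 2/25 → 3/20
merge 2/25 + 1/10 → 9/50
merge 13/100 + 3/20 → 7/25
merge 3/20 + 9/50 → 33/100
merge 9/50 + 21/100 → 39/100
merge 7/25 + 33/100 → 61/100
merge 39/100 + 61/100 → 1
L = 3/20 + 9/50 + 7/25 + 33/100 + 39/100 + 61/100 + 1 = 147/50 = 2.94 bits/symbol.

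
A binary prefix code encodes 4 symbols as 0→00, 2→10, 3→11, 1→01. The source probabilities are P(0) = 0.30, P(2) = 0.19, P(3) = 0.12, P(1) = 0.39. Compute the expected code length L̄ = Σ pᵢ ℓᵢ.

L̄ = Σ pᵢ·ℓᵢ = 0.30·2 + 0.19·2 + 0.12·2 + 0.39·2 = 2 bits/symbol.

2 bits/symbol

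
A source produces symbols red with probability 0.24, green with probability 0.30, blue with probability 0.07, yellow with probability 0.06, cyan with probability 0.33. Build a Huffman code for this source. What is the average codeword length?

Repeatedly combine the two least-probable nodes; the expected code length is the sum of the merged weights.
merge 3/50 + 7/100 → 13/100
merge 13/100 + 6/25 → 37/100
merge 3/10 + 33/100 → 63/100
merge 37/100 + 63/100 → 1
L = 13/100 + 37/100 + 63/100 + 1 = 213/100 = 2.13 bits/symbol.

2.13 bits/symbol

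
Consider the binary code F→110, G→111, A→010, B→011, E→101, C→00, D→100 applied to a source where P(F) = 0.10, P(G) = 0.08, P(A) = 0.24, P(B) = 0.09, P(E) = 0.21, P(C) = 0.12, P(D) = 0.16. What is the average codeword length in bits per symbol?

2.88 bits/symbol

L̄ = Σ pᵢ·ℓᵢ = 0.10·3 + 0.08·3 + 0.24·3 + 0.09·3 + 0.21·3 + 0.12·2 + 0.16·3 = 2.88 bits/symbol.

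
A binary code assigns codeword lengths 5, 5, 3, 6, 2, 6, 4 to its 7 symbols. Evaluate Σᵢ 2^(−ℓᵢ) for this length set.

With common denominator 2^6 = 64: Σ 2^(−ℓᵢ) = 2/64 + 2/64 + 8/64 + 1/64 + 16/64 + 1/64 + 4/64 = 34/64 = 0.53125.

0.53125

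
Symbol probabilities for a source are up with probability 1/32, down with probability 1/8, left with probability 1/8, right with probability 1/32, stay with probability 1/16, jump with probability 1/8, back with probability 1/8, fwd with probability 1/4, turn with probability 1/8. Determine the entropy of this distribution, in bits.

Each probability is a power of 1/2, so log₂(1/p) is an integer.
H = Σ p·log₂(1/p) = 1/32·5 + 1/8·3 + 1/8·3 + 1/32·5 + 1/16·4 + 1/8·3 + 1/8·3 + 1/4·2 + 1/8·3 = 2.9375 bits.

2.9375 bits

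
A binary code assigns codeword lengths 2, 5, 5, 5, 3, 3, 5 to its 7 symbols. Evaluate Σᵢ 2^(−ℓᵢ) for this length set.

With common denominator 2^5 = 32: Σ 2^(−ℓᵢ) = 8/32 + 1/32 + 1/32 + 1/32 + 4/32 + 4/32 + 1/32 = 20/32 = 0.625.

0.625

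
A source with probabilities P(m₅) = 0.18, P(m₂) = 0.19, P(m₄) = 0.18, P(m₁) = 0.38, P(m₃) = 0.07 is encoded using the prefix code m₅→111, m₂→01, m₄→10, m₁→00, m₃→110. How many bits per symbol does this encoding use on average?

L̄ = Σ pᵢ·ℓᵢ = 0.18·3 + 0.19·2 + 0.18·2 + 0.38·2 + 0.07·3 = 2.25 bits/symbol.

2.25 bits/symbol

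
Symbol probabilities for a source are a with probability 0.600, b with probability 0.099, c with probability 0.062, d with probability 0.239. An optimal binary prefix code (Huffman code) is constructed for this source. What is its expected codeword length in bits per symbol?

1.561 bits/symbol

Repeatedly combine the two least-probable nodes; the expected code length is the sum of the merged weights.
merge 31/500 + 99/1000 → 161/1000
merge 161/1000 + 239/1000 → 2/5
merge 2/5 + 3/5 → 1
L = 161/1000 + 2/5 + 1 = 1561/1000 = 1.561 bits/symbol.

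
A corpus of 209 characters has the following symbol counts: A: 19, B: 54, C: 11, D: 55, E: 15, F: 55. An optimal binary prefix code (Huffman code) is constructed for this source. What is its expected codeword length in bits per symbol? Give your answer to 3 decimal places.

Probabilities are the counts divided by 209.
Repeatedly combine the two least-probable nodes; the expected code length is the sum of the merged weights.
merge 1/19 + 15/209 → 26/209
merge 1/11 + 26/209 → 45/209
merge 45/209 + 54/209 → 9/19
merge 5/19 + 5/19 → 10/19
merge 9/19 + 10/19 → 1
L = 26/209 + 45/209 + 9/19 + 10/19 + 1 = 489/209 ≈ 2.340 bits/symbol.

2.340 bits/symbol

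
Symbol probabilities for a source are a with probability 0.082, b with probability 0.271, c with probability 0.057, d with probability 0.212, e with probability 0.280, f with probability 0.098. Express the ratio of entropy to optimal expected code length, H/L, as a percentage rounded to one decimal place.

99.3%

Entropy H = −Σ p log₂ p ≈ 2.3590 bits.
Huffman merges: 57/1000+41/500→139/1000; 49/500+139/1000→237/1000; 53/250+237/1000→449/1000; 271/1000+7/25→551/1000; 449/1000+551/1000→1. L = 297/125 ≈ 2.3760.
Efficiency = H/L = 2.3590/2.3760 = 99.3%.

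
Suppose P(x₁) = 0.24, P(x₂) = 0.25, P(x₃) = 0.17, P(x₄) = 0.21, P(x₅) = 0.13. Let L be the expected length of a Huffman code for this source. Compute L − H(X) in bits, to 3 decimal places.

0.016 bits

Entropy H = −Σ p log₂ p ≈ 2.2842 bits.
Huffman merges: 13/100+17/100→3/10; 21/100+6/25→9/20; 1/4+3/10→11/20; 9/20+11/20→1. L = 23/10 ≈ 2.3000.
L − H = 2.3000 − 2.2842 = 0.016 bits.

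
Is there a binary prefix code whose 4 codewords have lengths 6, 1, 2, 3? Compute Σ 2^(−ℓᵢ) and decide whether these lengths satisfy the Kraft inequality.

With common denominator 2^6 = 64: Σ 2^(−ℓᵢ) = 1/64 + 32/64 + 16/64 + 8/64 = 57/64 = 0.890625.
Kraft's inequality requires Σ ≤ 1; here Σ = 0.890625 ≤ 1, so such a prefix code exists.

0.890625; yes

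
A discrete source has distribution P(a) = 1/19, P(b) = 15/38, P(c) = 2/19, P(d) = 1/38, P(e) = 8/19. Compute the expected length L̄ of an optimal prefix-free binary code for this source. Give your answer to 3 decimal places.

1.842 bits/symbol

Repeatedly combine the two least-probable nodes; the expected code length is the sum of the merged weights.
merge 1/38 + 1/19 → 3/38
merge 3/38 + 2/19 → 7/38
merge 7/38 + 15/38 → 11/19
merge 8/19 + 11/19 → 1
L = 3/38 + 7/38 + 11/19 + 1 = 35/19 ≈ 1.842 bits/symbol.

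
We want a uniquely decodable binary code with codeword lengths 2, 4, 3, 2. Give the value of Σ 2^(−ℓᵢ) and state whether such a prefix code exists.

0.6875; yes

With common denominator 2^4 = 16: Σ 2^(−ℓᵢ) = 4/16 + 1/16 + 2/16 + 4/16 = 11/16 = 0.6875.
Kraft's inequality requires Σ ≤ 1; here Σ = 0.6875 ≤ 1, so such a prefix code exists.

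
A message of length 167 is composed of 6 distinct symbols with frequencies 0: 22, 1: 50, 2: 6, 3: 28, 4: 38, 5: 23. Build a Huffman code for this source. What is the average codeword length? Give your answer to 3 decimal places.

2.473 bits/symbol

Probabilities are the counts divided by 167.
Repeatedly combine the two least-probable nodes; the expected code length is the sum of the merged weights.
merge 6/167 + 22/167 → 28/167
merge 23/167 + 28/167 → 51/167
merge 28/167 + 38/167 → 66/167
merge 50/167 + 51/167 → 101/167
merge 66/167 + 101/167 → 1
L = 28/167 + 51/167 + 66/167 + 101/167 + 1 = 413/167 ≈ 2.473 bits/symbol.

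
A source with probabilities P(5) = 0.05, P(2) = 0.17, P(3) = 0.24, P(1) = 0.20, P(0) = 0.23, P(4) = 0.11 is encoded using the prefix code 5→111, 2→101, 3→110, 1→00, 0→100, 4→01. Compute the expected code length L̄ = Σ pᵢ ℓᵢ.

L̄ = Σ pᵢ·ℓᵢ = 0.05·3 + 0.17·3 + 0.24·3 + 0.20·2 + 0.23·3 + 0.11·2 = 2.69 bits/symbol.

2.69 bits/symbol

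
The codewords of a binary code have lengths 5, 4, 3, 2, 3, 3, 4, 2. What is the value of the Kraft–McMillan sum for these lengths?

1.03125

With common denominator 2^5 = 32: Σ 2^(−ℓᵢ) = 1/32 + 2/32 + 4/32 + 8/32 + 4/32 + 4/32 + 2/32 + 8/32 = 33/32 = 1.03125.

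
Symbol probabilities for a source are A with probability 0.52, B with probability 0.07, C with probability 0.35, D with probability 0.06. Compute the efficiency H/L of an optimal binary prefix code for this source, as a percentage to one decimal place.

95.2%

Entropy H = −Σ p log₂ p ≈ 1.5328 bits.
Huffman merges: 3/50+7/100→13/100; 13/100+7/20→12/25; 12/25+13/25→1. L = 161/100 ≈ 1.6100.
Efficiency = H/L = 1.5328/1.6100 = 95.2%.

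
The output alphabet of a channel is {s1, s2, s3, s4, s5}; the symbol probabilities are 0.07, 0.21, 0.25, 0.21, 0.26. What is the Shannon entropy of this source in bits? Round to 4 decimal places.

2.2195 bits

H = −Σ pᵢ log₂ pᵢ.
−0.07·log₂(0.07) = 0.2686
−0.21·log₂(0.21) = 0.4728
−0.25·log₂(0.25) = 0.5000
−0.21·log₂(0.21) = 0.4728
−0.26·log₂(0.26) = 0.5053
Sum ≈ 2.2195 → 2.2195 bits.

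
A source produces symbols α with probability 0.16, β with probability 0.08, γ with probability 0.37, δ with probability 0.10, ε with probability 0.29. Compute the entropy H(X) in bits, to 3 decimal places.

H = −Σ pᵢ log₂ pᵢ.
−0.16·log₂(0.16) = 0.4230
−0.08·log₂(0.08) = 0.2915
−0.37·log₂(0.37) = 0.5307
−0.10·log₂(0.10) = 0.3322
−0.29·log₂(0.29) = 0.5179
Sum ≈ 2.0954 → 2.095 bits.

2.095 bits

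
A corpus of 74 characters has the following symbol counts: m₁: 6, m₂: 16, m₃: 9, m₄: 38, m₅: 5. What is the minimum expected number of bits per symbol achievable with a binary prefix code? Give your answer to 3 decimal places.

1.905 bits/symbol

Probabilities are the counts divided by 74.
Repeatedly combine the two least-probable nodes; the expected code length is the sum of the merged weights.
merge 5/74 + 3/37 → 11/74
merge 9/74 + 11/74 → 10/37
merge 8/37 + 10/37 → 18/37
merge 18/37 + 19/37 → 1
L = 11/74 + 10/37 + 18/37 + 1 = 141/74 ≈ 1.905 bits/symbol.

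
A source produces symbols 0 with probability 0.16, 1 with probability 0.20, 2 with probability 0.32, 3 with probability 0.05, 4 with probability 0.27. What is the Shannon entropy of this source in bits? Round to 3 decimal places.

H = −Σ pᵢ log₂ pᵢ.
−0.16·log₂(0.16) = 0.4230
−0.20·log₂(0.20) = 0.4644
−0.32·log₂(0.32) = 0.5260
−0.05·log₂(0.05) = 0.2161
−0.27·log₂(0.27) = 0.5100
Sum ≈ 2.1396 → 2.140 bits.

2.140 bits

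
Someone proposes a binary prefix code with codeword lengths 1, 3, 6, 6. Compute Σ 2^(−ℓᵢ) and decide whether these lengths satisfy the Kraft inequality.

With common denominator 2^6 = 64: Σ 2^(−ℓᵢ) = 32/64 + 8/64 + 1/64 + 1/64 = 42/64 = 0.65625.
Kraft's inequality requires Σ ≤ 1; here Σ = 0.65625 ≤ 1, so such a prefix code exists.

0.65625; yes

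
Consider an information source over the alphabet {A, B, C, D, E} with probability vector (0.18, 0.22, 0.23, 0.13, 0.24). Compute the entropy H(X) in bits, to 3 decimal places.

2.290 bits

H = −Σ pᵢ log₂ pᵢ.
−0.18·log₂(0.18) = 0.4453
−0.22·log₂(0.22) = 0.4806
−0.23·log₂(0.23) = 0.4877
−0.13·log₂(0.13) = 0.3826
−0.24·log₂(0.24) = 0.4941
Sum ≈ 2.2903 → 2.290 bits.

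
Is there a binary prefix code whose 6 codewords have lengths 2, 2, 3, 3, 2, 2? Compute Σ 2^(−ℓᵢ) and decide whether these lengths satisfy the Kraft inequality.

1.25; no

With common denominator 2^3 = 8: Σ 2^(−ℓᵢ) = 2/8 + 2/8 + 1/8 + 1/8 + 2/8 + 2/8 = 10/8 = 1.25.
Kraft's inequality requires Σ ≤ 1; here Σ = 1.25 > 1, so no such prefix code exists.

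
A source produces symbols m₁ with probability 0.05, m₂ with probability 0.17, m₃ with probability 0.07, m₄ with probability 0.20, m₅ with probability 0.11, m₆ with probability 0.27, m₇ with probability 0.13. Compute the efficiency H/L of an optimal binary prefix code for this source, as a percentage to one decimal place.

Entropy H = −Σ p log₂ p ≈ 2.6266 bits.
Huffman merges: 1/20+7/100→3/25; 11/100+3/25→23/100; 13/100+17/100→3/10; 1/5+23/100→43/100; 27/100+3/10→57/100; 43/100+57/100→1. L = 53/20 ≈ 2.6500.
Efficiency = H/L = 2.6266/2.6500 = 99.1%.

99.1%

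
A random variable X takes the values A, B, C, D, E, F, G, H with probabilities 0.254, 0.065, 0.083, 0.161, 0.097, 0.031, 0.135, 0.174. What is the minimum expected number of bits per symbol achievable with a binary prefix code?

2.842 bits/symbol

Repeatedly combine the two least-probable nodes; the expected code length is the sum of the merged weights.
merge 31/1000 + 13/200 → 12/125
merge 83/1000 + 12/125 → 179/1000
merge 97/1000 + 27/200 → 29/125
merge 161/1000 + 87/500 → 67/200
merge 179/1000 + 29/125 → 411/1000
merge 127/500 + 67/200 → 589/1000
merge 411/1000 + 589/1000 → 1
L = 12/125 + 179/1000 + 29/125 + 67/200 + 411/1000 + 589/1000 + 1 = 1421/500 = 2.842 bits/symbol.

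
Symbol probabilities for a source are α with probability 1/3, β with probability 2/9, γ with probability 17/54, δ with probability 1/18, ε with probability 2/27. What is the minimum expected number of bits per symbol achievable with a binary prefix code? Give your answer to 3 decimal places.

2.130 bits/symbol

Repeatedly combine the two least-probable nodes; the expected code length is the sum of the merged weights.
merge 1/18 + 2/27 → 7/54
merge 7/54 + 2/9 → 19/54
merge 17/54 + 1/3 → 35/54
merge 19/54 + 35/54 → 1
L = 7/54 + 19/54 + 35/54 + 1 = 115/54 ≈ 2.130 bits/symbol.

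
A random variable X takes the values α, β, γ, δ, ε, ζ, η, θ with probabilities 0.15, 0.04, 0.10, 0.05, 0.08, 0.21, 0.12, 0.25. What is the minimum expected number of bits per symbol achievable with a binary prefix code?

Repeatedly combine the two least-probable nodes; the expected code length is the sum of the merged weights.
merge 1/25 + 1/20 → 9/100
merge 2/25 + 9/100 → 17/100
merge 1/10 + 3/25 → 11/50
merge 3/20 + 17/100 → 8/25
merge 21/100 + 11/50 → 43/100
merge 1/4 + 8/25 → 57/100
merge 43/100 + 57/100 → 1
L = 9/100 + 17/100 + 11/50 + 8/25 + 43/100 + 57/100 + 1 = 14/5 = 2.8 bits/symbol.

2.8 bits/symbol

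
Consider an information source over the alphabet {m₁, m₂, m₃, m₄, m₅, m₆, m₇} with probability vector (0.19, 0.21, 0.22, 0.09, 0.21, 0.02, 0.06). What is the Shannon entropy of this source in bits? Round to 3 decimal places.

H = −Σ pᵢ log₂ pᵢ.
−0.19·log₂(0.19) = 0.4552
−0.21·log₂(0.21) = 0.4728
−0.22·log₂(0.22) = 0.4806
−0.09·log₂(0.09) = 0.3127
−0.21·log₂(0.21) = 0.4728
−0.02·log₂(0.02) = 0.1129
−0.06·log₂(0.06) = 0.2435
Sum ≈ 2.5505 → 2.551 bits.

2.551 bits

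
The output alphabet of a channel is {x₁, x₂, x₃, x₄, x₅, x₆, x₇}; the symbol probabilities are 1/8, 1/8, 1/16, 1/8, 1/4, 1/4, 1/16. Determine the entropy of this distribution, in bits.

Each probability is a power of 1/2, so log₂(1/p) is an integer.
H = Σ p·log₂(1/p) = 1/8·3 + 1/8·3 + 1/16·4 + 1/8·3 + 1/4·2 + 1/4·2 + 1/16·4 = 2.625 bits.

2.625 bits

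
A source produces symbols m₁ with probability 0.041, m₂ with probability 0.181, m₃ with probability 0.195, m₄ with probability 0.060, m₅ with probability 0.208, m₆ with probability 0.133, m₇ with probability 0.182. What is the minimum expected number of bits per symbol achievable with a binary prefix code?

2.698 bits/symbol

Repeatedly combine the two least-probable nodes; the expected code length is the sum of the merged weights.
merge 41/1000 + 3/50 → 101/1000
merge 101/1000 + 133/1000 → 117/500
merge 181/1000 + 91/500 → 363/1000
merge 39/200 + 26/125 → 403/1000
merge 117/500 + 363/1000 → 597/1000
merge 403/1000 + 597/1000 → 1
L = 101/1000 + 117/500 + 363/1000 + 403/1000 + 597/1000 + 1 = 1349/500 = 2.698 bits/symbol.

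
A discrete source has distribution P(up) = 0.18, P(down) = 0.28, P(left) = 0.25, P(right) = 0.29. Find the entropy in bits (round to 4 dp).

1.9774 bits

H = −Σ pᵢ log₂ pᵢ.
−0.18·log₂(0.18) = 0.4453
−0.28·log₂(0.28) = 0.5142
−0.25·log₂(0.25) = 0.5000
−0.29·log₂(0.29) = 0.5179
Sum ≈ 1.9774 → 1.9774 bits.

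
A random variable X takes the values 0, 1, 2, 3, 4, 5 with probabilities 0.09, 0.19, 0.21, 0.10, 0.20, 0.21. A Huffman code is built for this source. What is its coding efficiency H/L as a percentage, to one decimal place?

Entropy H = −Σ p log₂ p ≈ 2.5101 bits.
Huffman merges: 9/100+1/10→19/100; 19/100+19/100→19/50; 1/5+21/100→41/100; 21/100+19/50→59/100; 41/100+59/100→1. L = 257/100 ≈ 2.5700.
Efficiency = H/L = 2.5101/2.5700 = 97.7%.

97.7%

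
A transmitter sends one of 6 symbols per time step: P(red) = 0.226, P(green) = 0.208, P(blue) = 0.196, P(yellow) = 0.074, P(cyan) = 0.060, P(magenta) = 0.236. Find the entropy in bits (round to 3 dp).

2.430 bits

H = −Σ pᵢ log₂ pᵢ.
−0.226·log₂(0.226) = 0.4849
−0.208·log₂(0.208) = 0.4712
−0.196·log₂(0.196) = 0.4608
−0.074·log₂(0.074) = 0.2780
−0.060·log₂(0.060) = 0.2435
−0.236·log₂(0.236) = 0.4916
Sum ≈ 2.4300 → 2.430 bits.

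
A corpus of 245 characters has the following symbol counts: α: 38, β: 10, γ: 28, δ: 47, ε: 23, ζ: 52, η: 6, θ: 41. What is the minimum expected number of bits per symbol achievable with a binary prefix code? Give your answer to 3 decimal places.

2.820 bits/symbol

Probabilities are the counts divided by 245.
Repeatedly combine the two least-probable nodes; the expected code length is the sum of the merged weights.
merge 6/245 + 2/49 → 16/245
merge 16/245 + 23/245 → 39/245
merge 4/35 + 38/245 → 66/245
merge 39/245 + 41/245 → 16/49
merge 47/245 + 52/245 → 99/245
merge 66/245 + 16/49 → 146/245
merge 99/245 + 146/245 → 1
L = 16/245 + 39/245 + 66/245 + 16/49 + 99/245 + 146/245 + 1 = 691/245 ≈ 2.820 bits/symbol.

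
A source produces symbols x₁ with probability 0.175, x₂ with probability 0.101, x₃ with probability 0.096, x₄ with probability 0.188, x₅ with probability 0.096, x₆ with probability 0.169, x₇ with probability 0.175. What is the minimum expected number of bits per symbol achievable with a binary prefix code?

2.812 bits/symbol

Repeatedly combine the two least-probable nodes; the expected code length is the sum of the merged weights.
merge 12/125 + 12/125 → 24/125
merge 101/1000 + 169/1000 → 27/100
merge 7/40 + 7/40 → 7/20
merge 47/250 + 24/125 → 19/50
merge 27/100 + 7/20 → 31/50
merge 19/50 + 31/50 → 1
L = 24/125 + 27/100 + 7/20 + 19/50 + 31/50 + 1 = 703/250 = 2.812 bits/symbol.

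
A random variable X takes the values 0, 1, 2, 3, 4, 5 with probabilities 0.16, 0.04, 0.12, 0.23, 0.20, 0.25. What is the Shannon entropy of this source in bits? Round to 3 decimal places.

H = −Σ pᵢ log₂ pᵢ.
−0.16·log₂(0.16) = 0.4230
−0.04·log₂(0.04) = 0.1858
−0.12·log₂(0.12) = 0.3671
−0.23·log₂(0.23) = 0.4877
−0.20·log₂(0.20) = 0.4644
−0.25·log₂(0.25) = 0.5000
Sum ≈ 2.4279 → 2.428 bits.

2.428 bits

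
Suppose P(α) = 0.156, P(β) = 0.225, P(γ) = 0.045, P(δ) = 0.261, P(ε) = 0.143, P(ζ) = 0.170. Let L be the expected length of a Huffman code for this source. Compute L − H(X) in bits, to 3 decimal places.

Entropy H = −Σ p log₂ p ≈ 2.4453 bits.
Huffman merges: 9/200+143/1000→47/250; 39/250+17/100→163/500; 47/250+9/40→413/1000; 261/1000+163/500→587/1000; 413/1000+587/1000→1. L = 1257/500 ≈ 2.5140.
L − H = 2.5140 − 2.4453 = 0.069 bits.

0.069 bits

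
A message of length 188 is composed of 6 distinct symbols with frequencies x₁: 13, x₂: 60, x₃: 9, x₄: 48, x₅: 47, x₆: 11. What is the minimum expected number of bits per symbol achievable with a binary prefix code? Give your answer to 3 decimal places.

Probabilities are the counts divided by 188.
Repeatedly combine the two least-probable nodes; the expected code length is the sum of the merged weights.
merge 9/188 + 11/188 → 5/47
merge 13/188 + 5/47 → 33/188
merge 33/188 + 1/4 → 20/47
merge 12/47 + 15/47 → 27/47
merge 20/47 + 27/47 → 1
L = 5/47 + 33/188 + 20/47 + 27/47 + 1 = 429/188 ≈ 2.282 bits/symbol.

2.282 bits/symbol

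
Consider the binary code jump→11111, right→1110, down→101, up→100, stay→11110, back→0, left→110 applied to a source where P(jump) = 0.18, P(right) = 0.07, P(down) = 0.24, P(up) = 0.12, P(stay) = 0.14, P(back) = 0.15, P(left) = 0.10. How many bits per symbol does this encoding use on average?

L̄ = Σ pᵢ·ℓᵢ = 0.18·5 + 0.07·4 + 0.24·3 + 0.12·3 + 0.14·5 + 0.15·1 + 0.10·3 = 3.41 bits/symbol.

3.41 bits/symbol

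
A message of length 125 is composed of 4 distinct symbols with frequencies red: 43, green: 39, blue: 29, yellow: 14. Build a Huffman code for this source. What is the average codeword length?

2 bits/symbol

Probabilities are the counts divided by 125.
Repeatedly combine the two least-probable nodes; the expected code length is the sum of the merged weights.
merge 14/125 + 29/125 → 43/125
merge 39/125 + 43/125 → 82/125
merge 43/125 + 82/125 → 1
L = 43/125 + 82/125 + 1 = 2 bits/symbol.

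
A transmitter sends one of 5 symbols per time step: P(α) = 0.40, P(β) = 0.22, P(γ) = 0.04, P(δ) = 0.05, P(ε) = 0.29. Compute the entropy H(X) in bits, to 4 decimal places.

1.9291 bits

H = −Σ pᵢ log₂ pᵢ.
−0.40·log₂(0.40) = 0.5288
−0.22·log₂(0.22) = 0.4806
−0.04·log₂(0.04) = 0.1858
−0.05·log₂(0.05) = 0.2161
−0.29·log₂(0.29) = 0.5179
Sum ≈ 1.9291 → 1.9291 bits.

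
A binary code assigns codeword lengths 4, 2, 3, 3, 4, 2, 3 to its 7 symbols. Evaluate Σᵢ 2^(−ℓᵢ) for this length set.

With common denominator 2^4 = 16: Σ 2^(−ℓᵢ) = 1/16 + 4/16 + 2/16 + 2/16 + 1/16 + 4/16 + 2/16 = 16/16 = 1.

1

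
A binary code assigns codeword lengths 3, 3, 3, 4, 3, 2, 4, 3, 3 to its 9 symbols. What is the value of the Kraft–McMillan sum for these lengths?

With common denominator 2^4 = 16: Σ 2^(−ℓᵢ) = 2/16 + 2/16 + 2/16 + 1/16 + 2/16 + 4/16 + 1/16 + 2/16 + 2/16 = 18/16 = 1.125.

1.125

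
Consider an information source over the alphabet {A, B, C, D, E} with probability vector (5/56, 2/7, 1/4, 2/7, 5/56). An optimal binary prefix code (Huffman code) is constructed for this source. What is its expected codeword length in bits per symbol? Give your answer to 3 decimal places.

2.179 bits/symbol

Repeatedly combine the two least-probable nodes; the expected code length is the sum of the merged weights.
merge 5/56 + 5/56 → 5/28
merge 5/28 + 1/4 → 3/7
merge 2/7 + 2/7 → 4/7
merge 3/7 + 4/7 → 1
L = 5/28 + 3/7 + 4/7 + 1 = 61/28 ≈ 2.179 bits/symbol.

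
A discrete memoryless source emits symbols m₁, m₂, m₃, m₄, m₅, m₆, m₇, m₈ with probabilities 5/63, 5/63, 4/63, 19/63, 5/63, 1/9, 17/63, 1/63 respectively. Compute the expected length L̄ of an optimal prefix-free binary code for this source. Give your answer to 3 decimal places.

2.667 bits/symbol

Repeatedly combine the two least-probable nodes; the expected code length is the sum of the merged weights.
merge 1/63 + 4/63 → 5/63
merge 5/63 + 5/63 → 10/63
merge 5/63 + 5/63 → 10/63
merge 1/9 + 10/63 → 17/63
merge 10/63 + 17/63 → 3/7
merge 17/63 + 19/63 → 4/7
merge 3/7 + 4/7 → 1
L = 5/63 + 10/63 + 10/63 + 17/63 + 3/7 + 4/7 + 1 = 8/3 ≈ 2.667 bits/symbol.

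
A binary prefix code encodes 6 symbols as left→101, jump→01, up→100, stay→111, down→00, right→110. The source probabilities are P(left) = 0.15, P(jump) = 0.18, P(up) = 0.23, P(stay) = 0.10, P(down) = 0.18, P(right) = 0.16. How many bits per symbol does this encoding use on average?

2.64 bits/symbol

L̄ = Σ pᵢ·ℓᵢ = 0.15·3 + 0.18·2 + 0.23·3 + 0.10·3 + 0.18·2 + 0.16·3 = 2.64 bits/symbol.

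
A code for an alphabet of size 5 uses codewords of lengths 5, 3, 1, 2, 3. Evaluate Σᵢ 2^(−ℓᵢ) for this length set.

With common denominator 2^5 = 32: Σ 2^(−ℓᵢ) = 1/32 + 4/32 + 16/32 + 8/32 + 4/32 = 33/32 = 1.03125.

1.03125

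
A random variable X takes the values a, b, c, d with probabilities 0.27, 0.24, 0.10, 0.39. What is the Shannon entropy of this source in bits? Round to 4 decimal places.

1.8661 bits

H = −Σ pᵢ log₂ pᵢ.
−0.27·log₂(0.27) = 0.5100
−0.24·log₂(0.24) = 0.4941
−0.10·log₂(0.10) = 0.3322
−0.39·log₂(0.39) = 0.5298
Sum ≈ 1.8661 → 1.8661 bits.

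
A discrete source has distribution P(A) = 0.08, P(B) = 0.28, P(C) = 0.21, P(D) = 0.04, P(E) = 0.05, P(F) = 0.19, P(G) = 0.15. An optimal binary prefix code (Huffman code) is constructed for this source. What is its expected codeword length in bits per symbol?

2.58 bits/symbol

Repeatedly combine the two least-probable nodes; the expected code length is the sum of the merged weights.
merge 1/25 + 1/20 → 9/100
merge 2/25 + 9/100 → 17/100
merge 3/20 + 17/100 → 8/25
merge 19/100 + 21/100 → 2/5
merge 7/25 + 8/25 → 3/5
merge 2/5 + 3/5 → 1
L = 9/100 + 17/100 + 8/25 + 2/5 + 3/5 + 1 = 129/50 = 2.58 bits/symbol.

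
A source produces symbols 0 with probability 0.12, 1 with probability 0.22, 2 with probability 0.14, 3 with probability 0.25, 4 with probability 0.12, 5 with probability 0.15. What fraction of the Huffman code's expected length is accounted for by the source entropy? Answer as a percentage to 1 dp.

99.7%

Entropy H = −Σ p log₂ p ≈ 2.5224 bits.
Huffman merges: 3/25+3/25→6/25; 7/50+3/20→29/100; 11/50+6/25→23/50; 1/4+29/100→27/50; 23/50+27/50→1. L = 253/100 ≈ 2.5300.
Efficiency = H/L = 2.5224/2.5300 = 99.7%.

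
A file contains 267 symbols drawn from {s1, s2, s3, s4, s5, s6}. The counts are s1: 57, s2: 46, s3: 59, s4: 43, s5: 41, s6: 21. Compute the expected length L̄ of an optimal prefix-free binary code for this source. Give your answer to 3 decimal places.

Probabilities are the counts divided by 267.
Repeatedly combine the two least-probable nodes; the expected code length is the sum of the merged weights.
merge 7/89 + 41/267 → 62/267
merge 43/267 + 46/267 → 1/3
merge 19/89 + 59/267 → 116/267
merge 62/267 + 1/3 → 151/267
merge 116/267 + 151/267 → 1
L = 62/267 + 1/3 + 116/267 + 151/267 + 1 = 685/267 ≈ 2.566 bits/symbol.

2.566 bits/symbol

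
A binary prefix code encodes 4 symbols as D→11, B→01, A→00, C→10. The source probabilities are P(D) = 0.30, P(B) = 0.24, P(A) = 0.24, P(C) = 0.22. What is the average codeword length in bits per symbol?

L̄ = Σ pᵢ·ℓᵢ = 0.30·2 + 0.24·2 + 0.24·2 + 0.22·2 = 2 bits/symbol.

2 bits/symbol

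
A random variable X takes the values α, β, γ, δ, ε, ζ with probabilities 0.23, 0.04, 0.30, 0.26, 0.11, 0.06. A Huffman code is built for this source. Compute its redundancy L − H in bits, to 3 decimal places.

Entropy H = −Σ p log₂ p ≈ 2.2936 bits.
Huffman merges: 1/25+3/50→1/10; 1/10+11/100→21/100; 21/100+23/100→11/25; 13/50+3/10→14/25; 11/25+14/25→1. L = 231/100 ≈ 2.3100.
L − H = 2.3100 − 2.2936 = 0.016 bits.

0.016 bits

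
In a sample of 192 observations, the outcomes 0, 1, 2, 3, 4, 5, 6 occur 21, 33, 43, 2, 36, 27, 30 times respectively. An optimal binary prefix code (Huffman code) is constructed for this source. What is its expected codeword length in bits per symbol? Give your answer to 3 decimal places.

2.708 bits/symbol

Probabilities are the counts divided by 192.
Repeatedly combine the two least-probable nodes; the expected code length is the sum of the merged weights.
merge 1/96 + 7/64 → 23/192
merge 23/192 + 9/64 → 25/96
merge 5/32 + 11/64 → 21/64
merge 3/16 + 43/192 → 79/192
merge 25/96 + 21/64 → 113/192
merge 79/192 + 113/192 → 1
L = 23/192 + 25/96 + 21/64 + 79/192 + 113/192 + 1 = 65/24 ≈ 2.708 bits/symbol.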